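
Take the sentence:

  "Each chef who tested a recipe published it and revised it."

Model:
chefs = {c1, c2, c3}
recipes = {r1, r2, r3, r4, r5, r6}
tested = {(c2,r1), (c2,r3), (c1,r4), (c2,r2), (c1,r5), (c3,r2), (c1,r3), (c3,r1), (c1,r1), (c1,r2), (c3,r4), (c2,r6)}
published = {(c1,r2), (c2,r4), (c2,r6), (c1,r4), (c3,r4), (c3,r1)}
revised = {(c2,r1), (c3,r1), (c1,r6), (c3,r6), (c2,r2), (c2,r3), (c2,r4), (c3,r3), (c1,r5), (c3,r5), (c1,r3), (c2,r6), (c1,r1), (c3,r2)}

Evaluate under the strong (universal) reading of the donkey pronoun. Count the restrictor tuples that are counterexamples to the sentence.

"it" takes "a recipe" as antecedent — a donkey pronoun bound across the clause boundary.
Strong reading: for every (c,r) with tested(c,r), published(c,r) ∧ revised(c,r).
Restrictor pairs: (c1,r1) ✗  (c1,r2) ✗  (c1,r3) ✗  (c1,r4) ✗  (c1,r5) ✗  (c2,r1) ✗  (c2,r2) ✗  (c2,r3) ✗  (c2,r6) ✓  (c3,r1) ✓  (c3,r2) ✗  (c3,r4) ✗
Counterexamples (restrictor pairs failing the scope): 10.

10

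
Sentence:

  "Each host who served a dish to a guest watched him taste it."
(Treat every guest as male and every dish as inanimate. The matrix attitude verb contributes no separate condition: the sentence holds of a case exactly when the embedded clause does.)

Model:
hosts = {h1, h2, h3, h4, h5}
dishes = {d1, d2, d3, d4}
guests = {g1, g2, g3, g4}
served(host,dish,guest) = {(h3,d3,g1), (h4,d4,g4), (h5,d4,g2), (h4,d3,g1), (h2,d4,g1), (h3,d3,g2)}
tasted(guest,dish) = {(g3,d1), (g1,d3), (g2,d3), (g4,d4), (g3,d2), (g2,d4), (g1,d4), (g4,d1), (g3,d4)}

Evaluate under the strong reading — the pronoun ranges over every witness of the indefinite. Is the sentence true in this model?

"him" takes "a guest" as antecedent and "it" takes "a dish"; both are donkey pronouns co-varying with the restrictor.
Strong reading: for every (h,d,g) with served(h,d,g), tasted(g,d).
Restrictor triples: (h2,d4,g1)→tasted(g1,d4) ✓  (h3,d3,g1)→tasted(g1,d3) ✓  (h3,d3,g2)→tasted(g2,d3) ✓  (h4,d3,g1)→tasted(g1,d3) ✓  (h4,d4,g4)→tasted(g4,d4) ✓  (h5,d4,g2)→tasted(g2,d4) ✓
Every restrictor triple satisfies the scope.

True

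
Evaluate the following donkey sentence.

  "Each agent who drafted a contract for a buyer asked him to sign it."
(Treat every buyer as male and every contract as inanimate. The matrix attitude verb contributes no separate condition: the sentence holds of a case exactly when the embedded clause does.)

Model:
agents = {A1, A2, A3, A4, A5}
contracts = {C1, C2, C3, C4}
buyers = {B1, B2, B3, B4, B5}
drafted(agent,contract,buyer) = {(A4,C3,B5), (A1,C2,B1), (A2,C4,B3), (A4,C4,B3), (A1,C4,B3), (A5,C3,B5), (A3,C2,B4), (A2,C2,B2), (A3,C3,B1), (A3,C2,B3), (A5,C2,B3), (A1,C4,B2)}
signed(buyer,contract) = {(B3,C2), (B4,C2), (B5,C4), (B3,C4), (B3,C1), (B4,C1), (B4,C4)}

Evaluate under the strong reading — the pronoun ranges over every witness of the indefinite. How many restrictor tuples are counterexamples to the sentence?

"him" takes "a buyer" as antecedent and "it" takes "a contract"; both are donkey pronouns co-varying with the restrictor.
Strong reading: for every (a,c,b) with drafted(a,c,b), signed(b,c).
Restrictor triples: (A1,C2,B1)→signed(B1,C2) ✗  (A1,C4,B2)→signed(B2,C4) ✗  (A1,C4,B3)→signed(B3,C4) ✓  (A2,C2,B2)→signed(B2,C2) ✗  (A2,C4,B3)→signed(B3,C4) ✓  (A3,C2,B3)→signed(B3,C2) ✓  (A3,C2,B4)→signed(B4,C2) ✓  (A3,C3,B1)→signed(B1,C3) ✗  (A4,C3,B5)→signed(B5,C3) ✗  (A4,C4,B3)→signed(B3,C4) ✓  (A5,C2,B3)→signed(B3,C2) ✓  (A5,C3,B5)→signed(B5,C3) ✗
Counterexamples (restrictor triples failing the scope): 6.

6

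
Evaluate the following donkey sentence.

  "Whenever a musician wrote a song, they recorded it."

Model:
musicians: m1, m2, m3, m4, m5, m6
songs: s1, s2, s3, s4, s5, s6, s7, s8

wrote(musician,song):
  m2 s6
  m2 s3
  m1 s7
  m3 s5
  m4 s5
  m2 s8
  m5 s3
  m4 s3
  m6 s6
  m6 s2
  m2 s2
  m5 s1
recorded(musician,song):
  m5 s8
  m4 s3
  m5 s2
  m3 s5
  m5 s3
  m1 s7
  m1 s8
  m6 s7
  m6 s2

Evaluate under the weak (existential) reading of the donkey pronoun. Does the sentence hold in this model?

"it" takes "a song" as antecedent — a donkey pronoun bound across the clause boundary.
Weak reading: every musician m with some wrote-song has at least one wrote-song s such that recorded(m,s).
Per musician: m1:✓  m2:✗  m3:✓  m4:✓  m5:✓  m6:✓
m2 has no witness among its wrote-songs.

False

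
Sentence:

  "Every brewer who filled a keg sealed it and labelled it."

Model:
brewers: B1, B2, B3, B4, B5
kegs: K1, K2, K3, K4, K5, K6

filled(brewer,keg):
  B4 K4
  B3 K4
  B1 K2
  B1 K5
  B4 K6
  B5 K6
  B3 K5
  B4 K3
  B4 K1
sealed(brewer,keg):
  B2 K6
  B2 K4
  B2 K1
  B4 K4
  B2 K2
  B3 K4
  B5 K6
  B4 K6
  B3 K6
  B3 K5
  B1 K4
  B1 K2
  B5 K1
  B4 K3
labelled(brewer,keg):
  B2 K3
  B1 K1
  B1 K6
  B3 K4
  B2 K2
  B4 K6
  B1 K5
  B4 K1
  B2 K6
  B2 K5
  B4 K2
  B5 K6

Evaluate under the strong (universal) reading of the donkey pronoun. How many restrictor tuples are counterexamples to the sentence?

6

"it" takes "a keg" as antecedent — a donkey pronoun bound across the clause boundary.
Strong reading: for every (b,k) with filled(b,k), sealed(b,k) ∧ labelled(b,k).
Restrictor pairs: (B1,K2) ✗  (B1,K5) ✗  (B3,K4) ✓  (B3,K5) ✗  (B4,K1) ✗  (B4,K3) ✗  (B4,K4) ✗  (B4,K6) ✓  (B5,K6) ✓
Counterexamples (restrictor pairs failing the scope): 6.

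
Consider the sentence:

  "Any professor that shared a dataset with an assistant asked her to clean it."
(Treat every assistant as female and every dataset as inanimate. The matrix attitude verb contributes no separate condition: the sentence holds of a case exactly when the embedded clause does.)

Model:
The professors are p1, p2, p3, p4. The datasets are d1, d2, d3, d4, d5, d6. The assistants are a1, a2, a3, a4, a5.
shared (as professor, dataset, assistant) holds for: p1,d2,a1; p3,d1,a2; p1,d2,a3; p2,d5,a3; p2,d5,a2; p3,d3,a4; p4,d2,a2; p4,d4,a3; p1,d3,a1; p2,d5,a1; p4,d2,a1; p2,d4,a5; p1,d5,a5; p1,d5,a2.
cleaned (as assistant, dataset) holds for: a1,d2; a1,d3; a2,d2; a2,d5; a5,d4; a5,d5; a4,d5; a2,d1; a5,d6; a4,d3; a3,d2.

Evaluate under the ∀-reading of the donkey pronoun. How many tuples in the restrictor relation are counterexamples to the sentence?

"her" takes "an assistant" as antecedent and "it" takes "a dataset"; both are donkey pronouns co-varying with the restrictor.
Strong reading: for every (p,d,a) with shared(p,d,a), cleaned(a,d).
Restrictor triples: (p1,d2,a1)→cleaned(a1,d2) ✓  (p1,d2,a3)→cleaned(a3,d2) ✓  (p1,d3,a1)→cleaned(a1,d3) ✓  (p1,d5,a2)→cleaned(a2,d5) ✓  (p1,d5,a5)→cleaned(a5,d5) ✓  (p2,d4,a5)→cleaned(a5,d4) ✓  (p2,d5,a1)→cleaned(a1,d5) ✗  (p2,d5,a2)→cleaned(a2,d5) ✓  (p2,d5,a3)→cleaned(a3,d5) ✗  (p3,d1,a2)→cleaned(a2,d1) ✓  (p3,d3,a4)→cleaned(a4,d3) ✓  (p4,d2,a1)→cleaned(a1,d2) ✓  (p4,d2,a2)→cleaned(a2,d2) ✓  (p4,d4,a3)→cleaned(a3,d4) ✗
Counterexamples (restrictor triples failing the scope): 3.

3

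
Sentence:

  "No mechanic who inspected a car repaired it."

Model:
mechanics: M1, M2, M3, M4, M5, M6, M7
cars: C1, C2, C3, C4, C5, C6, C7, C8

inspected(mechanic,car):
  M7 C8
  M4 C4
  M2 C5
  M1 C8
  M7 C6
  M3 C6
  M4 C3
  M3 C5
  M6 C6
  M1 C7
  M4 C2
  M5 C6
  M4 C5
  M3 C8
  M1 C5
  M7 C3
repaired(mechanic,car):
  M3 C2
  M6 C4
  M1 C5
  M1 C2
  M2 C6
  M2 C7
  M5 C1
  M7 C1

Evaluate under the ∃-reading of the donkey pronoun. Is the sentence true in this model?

False

"it" takes "a car" as antecedent — a donkey pronoun bound across the clause boundary.
Truth condition: for no (m,c) with inspected(m,c) does repaired(m,c) hold.
Restrictor pairs — does the scope hold? (M1,C5):holds  (M1,C7):fails  (M1,C8):fails  (M2,C5):fails  (M3,C5):fails  (M3,C6):fails  (M3,C8):fails  (M4,C2):fails  (M4,C3):fails  (M4,C4):fails  (M4,C5):fails  (M5,C6):fails  (M6,C6):fails  (M7,C3):fails  (M7,C6):fails  (M7,C8):fails
Scope holds for 1 pair(s), so the sentence is false.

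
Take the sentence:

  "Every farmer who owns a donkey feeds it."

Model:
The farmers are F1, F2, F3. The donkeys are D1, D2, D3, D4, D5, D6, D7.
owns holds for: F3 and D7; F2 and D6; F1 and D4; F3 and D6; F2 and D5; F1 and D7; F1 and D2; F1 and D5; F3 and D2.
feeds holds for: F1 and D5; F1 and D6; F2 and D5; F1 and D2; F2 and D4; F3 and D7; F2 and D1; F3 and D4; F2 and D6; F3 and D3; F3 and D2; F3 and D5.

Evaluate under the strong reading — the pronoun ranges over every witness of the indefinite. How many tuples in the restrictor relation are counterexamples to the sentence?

3

"it" takes "a donkey" as antecedent — a donkey pronoun bound across the clause boundary.
Strong reading: for every (f,d) with owns(f,d), feeds(f,d).
Restrictor pairs: (F1,D2) ✓  (F1,D4) ✗  (F1,D5) ✓  (F1,D7) ✗  (F2,D5) ✓  (F2,D6) ✓  (F3,D2) ✓  (F3,D6) ✗  (F3,D7) ✓
Counterexamples (restrictor pairs failing the scope): 3.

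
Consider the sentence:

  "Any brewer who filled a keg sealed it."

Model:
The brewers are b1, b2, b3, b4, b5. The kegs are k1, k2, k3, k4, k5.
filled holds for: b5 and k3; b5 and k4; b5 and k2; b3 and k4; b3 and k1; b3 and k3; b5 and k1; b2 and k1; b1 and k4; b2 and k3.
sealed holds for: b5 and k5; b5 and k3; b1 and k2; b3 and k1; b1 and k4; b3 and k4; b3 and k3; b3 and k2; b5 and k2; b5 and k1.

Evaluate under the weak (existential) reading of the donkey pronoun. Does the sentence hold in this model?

False

"it" takes "a keg" as antecedent — a donkey pronoun bound across the clause boundary.
Weak reading: every brewer b with some filled-keg has at least one filled-keg k such that sealed(b,k).
Per brewer: b1:✓  b2:✗  b3:✓  b5:✓
b2 has no witness among its filled-kegs.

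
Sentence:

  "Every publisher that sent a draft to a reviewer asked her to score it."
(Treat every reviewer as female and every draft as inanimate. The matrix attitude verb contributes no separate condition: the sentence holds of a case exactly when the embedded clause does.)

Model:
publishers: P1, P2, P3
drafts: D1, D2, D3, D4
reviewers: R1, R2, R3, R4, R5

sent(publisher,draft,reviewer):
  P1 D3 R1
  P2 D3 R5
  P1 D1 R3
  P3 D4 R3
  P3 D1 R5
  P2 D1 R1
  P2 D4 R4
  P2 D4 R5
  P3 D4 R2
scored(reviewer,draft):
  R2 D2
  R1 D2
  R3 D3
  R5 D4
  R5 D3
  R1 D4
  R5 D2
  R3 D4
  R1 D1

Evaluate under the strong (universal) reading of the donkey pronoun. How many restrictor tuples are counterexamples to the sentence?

5

"her" takes "a reviewer" as antecedent and "it" takes "a draft"; both are donkey pronouns co-varying with the restrictor.
Strong reading: for every (p,d,r) with sent(p,d,r), scored(r,d).
Restrictor triples: (P1,D1,R3)→scored(R3,D1) ✗  (P1,D3,R1)→scored(R1,D3) ✗  (P2,D1,R1)→scored(R1,D1) ✓  (P2,D3,R5)→scored(R5,D3) ✓  (P2,D4,R4)→scored(R4,D4) ✗  (P2,D4,R5)→scored(R5,D4) ✓  (P3,D1,R5)→scored(R5,D1) ✗  (P3,D4,R2)→scored(R2,D4) ✗  (P3,D4,R3)→scored(R3,D4) ✓
Counterexamples (restrictor triples failing the scope): 5.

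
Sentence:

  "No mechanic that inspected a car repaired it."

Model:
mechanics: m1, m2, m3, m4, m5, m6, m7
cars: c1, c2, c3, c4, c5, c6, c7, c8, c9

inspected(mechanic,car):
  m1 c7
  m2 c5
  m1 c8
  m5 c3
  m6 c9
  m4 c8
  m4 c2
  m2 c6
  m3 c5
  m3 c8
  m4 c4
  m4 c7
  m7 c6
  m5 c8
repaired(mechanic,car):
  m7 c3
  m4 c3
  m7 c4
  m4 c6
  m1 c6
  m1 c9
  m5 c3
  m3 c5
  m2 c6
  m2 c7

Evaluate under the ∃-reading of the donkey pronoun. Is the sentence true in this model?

"it" takes "a car" as antecedent — a donkey pronoun bound across the clause boundary.
Truth condition: for no (m,c) with inspected(m,c) does repaired(m,c) hold.
Restrictor pairs — does the scope hold? (m1,c7):fails  (m1,c8):fails  (m2,c5):fails  (m2,c6):holds  (m3,c5):holds  (m3,c8):fails  (m4,c2):fails  (m4,c4):fails  (m4,c7):fails  (m4,c8):fails  (m5,c3):holds  (m5,c8):fails  (m6,c9):fails  (m7,c6):fails
Scope holds for 3 pair(s), so the sentence is false.

False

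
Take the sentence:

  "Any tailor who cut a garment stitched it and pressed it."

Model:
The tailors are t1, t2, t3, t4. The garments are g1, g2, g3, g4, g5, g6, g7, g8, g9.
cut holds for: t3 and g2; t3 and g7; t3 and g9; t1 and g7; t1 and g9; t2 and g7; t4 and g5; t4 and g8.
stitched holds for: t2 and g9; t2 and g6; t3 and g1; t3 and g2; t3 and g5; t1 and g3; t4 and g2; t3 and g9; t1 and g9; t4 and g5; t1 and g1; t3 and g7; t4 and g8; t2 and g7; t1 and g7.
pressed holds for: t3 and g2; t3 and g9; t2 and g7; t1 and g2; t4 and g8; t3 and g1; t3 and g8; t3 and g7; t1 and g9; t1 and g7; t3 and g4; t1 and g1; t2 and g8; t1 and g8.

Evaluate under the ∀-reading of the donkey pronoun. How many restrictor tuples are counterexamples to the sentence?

1

"it" takes "a garment" as antecedent — a donkey pronoun bound across the clause boundary.
Strong reading: for every (t,g) with cut(t,g), stitched(t,g) ∧ pressed(t,g).
Restrictor pairs: (t1,g7) ✓  (t1,g9) ✓  (t2,g7) ✓  (t3,g2) ✓  (t3,g7) ✓  (t3,g9) ✓  (t4,g5) ✗  (t4,g8) ✓
Counterexamples (restrictor pairs failing the scope): 1.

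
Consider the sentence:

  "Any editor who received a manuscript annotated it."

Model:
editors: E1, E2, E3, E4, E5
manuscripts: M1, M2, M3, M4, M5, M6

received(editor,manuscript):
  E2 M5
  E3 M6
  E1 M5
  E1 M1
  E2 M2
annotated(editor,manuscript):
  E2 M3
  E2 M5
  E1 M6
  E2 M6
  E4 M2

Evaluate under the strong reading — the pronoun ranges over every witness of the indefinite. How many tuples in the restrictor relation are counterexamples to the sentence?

4

"it" takes "a manuscript" as antecedent — a donkey pronoun bound across the clause boundary.
Strong reading: for every (e,m) with received(e,m), annotated(e,m).
Restrictor pairs: (E1,M1) ✗  (E1,M5) ✗  (E2,M2) ✗  (E2,M5) ✓  (E3,M6) ✗
Counterexamples (restrictor pairs failing the scope): 4.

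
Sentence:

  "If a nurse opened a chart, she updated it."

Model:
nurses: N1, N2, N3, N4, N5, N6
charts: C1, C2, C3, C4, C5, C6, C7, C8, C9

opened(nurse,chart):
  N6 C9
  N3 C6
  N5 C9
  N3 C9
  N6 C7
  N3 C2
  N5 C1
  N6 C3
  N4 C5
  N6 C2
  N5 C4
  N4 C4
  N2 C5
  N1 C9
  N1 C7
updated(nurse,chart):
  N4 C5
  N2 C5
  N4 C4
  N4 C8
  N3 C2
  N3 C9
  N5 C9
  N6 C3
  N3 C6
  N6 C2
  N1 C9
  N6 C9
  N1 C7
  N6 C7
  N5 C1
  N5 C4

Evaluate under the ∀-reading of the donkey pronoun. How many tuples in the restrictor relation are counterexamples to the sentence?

0

"it" takes "a chart" as antecedent — a donkey pronoun bound across the clause boundary.
Strong reading: for every (n,c) with opened(n,c), updated(n,c).
Restrictor pairs: (N1,C7) ✓  (N1,C9) ✓  (N2,C5) ✓  (N3,C2) ✓  (N3,C6) ✓  (N3,C9) ✓  (N4,C4) ✓  (N4,C5) ✓  (N5,C1) ✓  (N5,C4) ✓  (N5,C9) ✓  (N6,C2) ✓  (N6,C3) ✓  (N6,C7) ✓  (N6,C9) ✓
Counterexamples (restrictor pairs failing the scope): 0.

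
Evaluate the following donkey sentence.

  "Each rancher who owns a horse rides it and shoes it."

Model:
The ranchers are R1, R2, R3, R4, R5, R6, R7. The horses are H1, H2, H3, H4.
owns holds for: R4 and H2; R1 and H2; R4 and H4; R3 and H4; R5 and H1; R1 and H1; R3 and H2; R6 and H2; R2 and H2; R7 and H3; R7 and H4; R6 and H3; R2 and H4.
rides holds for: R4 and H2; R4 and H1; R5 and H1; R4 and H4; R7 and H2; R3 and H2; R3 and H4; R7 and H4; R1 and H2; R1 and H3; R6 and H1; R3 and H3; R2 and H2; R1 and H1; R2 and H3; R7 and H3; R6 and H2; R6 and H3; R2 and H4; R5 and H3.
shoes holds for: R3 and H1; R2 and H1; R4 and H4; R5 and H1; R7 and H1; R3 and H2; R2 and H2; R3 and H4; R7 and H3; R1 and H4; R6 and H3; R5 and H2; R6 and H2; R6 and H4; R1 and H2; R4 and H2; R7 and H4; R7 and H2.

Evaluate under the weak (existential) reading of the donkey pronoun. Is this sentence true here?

True

"it" takes "a horse" as antecedent — a donkey pronoun bound across the clause boundary.
Weak reading: every rancher r with some owns-horse has at least one owns-horse h such that rides(r,h) ∧ shoes(r,h).
Per rancher: R1:✓  R2:✓  R3:✓  R4:✓  R5:✓  R6:✓  R7:✓
Every rancher in the restrictor has a witness.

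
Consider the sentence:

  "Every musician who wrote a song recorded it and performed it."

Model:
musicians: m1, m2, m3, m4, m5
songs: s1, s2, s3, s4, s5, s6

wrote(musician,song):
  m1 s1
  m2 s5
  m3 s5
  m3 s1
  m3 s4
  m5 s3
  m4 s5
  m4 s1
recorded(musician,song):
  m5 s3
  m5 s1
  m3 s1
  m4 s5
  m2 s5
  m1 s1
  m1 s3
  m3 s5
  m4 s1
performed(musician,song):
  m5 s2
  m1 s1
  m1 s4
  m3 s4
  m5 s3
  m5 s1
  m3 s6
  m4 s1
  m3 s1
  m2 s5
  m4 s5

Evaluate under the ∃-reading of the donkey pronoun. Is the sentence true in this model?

True

"it" takes "a song" as antecedent — a donkey pronoun bound across the clause boundary.
Weak reading: every musician m with some wrote-song has at least one wrote-song s such that recorded(m,s) ∧ performed(m,s).
Per musician: m1:✓  m2:✓  m3:✓  m4:✓  m5:✓
Every musician in the restrictor has a witness.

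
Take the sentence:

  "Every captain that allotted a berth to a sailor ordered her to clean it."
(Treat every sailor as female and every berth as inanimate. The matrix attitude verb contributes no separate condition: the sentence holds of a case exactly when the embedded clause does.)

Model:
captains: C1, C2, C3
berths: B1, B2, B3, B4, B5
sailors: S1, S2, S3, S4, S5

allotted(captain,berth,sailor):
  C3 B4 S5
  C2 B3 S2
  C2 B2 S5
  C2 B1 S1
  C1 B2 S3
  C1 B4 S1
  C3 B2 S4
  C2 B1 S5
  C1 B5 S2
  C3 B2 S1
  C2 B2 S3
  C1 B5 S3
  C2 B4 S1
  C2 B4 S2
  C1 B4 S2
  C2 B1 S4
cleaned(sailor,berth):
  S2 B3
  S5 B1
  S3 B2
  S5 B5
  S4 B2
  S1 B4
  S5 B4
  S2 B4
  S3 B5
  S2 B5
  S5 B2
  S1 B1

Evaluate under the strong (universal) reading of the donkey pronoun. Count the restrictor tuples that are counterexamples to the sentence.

"her" takes "a sailor" as antecedent and "it" takes "a berth"; both are donkey pronouns co-varying with the restrictor.
Strong reading: for every (c,b,s) with allotted(c,b,s), cleaned(s,b).
Restrictor triples: (C1,B2,S3)→cleaned(S3,B2) ✓  (C1,B4,S1)→cleaned(S1,B4) ✓  (C1,B4,S2)→cleaned(S2,B4) ✓  (C1,B5,S2)→cleaned(S2,B5) ✓  (C1,B5,S3)→cleaned(S3,B5) ✓  (C2,B1,S1)→cleaned(S1,B1) ✓  (C2,B1,S4)→cleaned(S4,B1) ✗  (C2,B1,S5)→cleaned(S5,B1) ✓  (C2,B2,S3)→cleaned(S3,B2) ✓  (C2,B2,S5)→cleaned(S5,B2) ✓  (C2,B3,S2)→cleaned(S2,B3) ✓  (C2,B4,S1)→cleaned(S1,B4) ✓  (C2,B4,S2)→cleaned(S2,B4) ✓  (C3,B2,S1)→cleaned(S1,B2) ✗  (C3,B2,S4)→cleaned(S4,B2) ✓  (C3,B4,S5)→cleaned(S5,B4) ✓
Counterexamples (restrictor triples failing the scope): 2.

2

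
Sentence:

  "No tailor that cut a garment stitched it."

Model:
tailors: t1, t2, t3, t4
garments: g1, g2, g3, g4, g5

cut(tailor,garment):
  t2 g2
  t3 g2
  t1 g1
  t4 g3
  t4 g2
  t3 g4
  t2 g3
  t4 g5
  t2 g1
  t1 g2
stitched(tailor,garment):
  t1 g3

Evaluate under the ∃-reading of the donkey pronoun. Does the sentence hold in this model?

"it" takes "a garment" as antecedent — a donkey pronoun bound across the clause boundary.
Truth condition: for no (t,g) with cut(t,g) does stitched(t,g) hold.
Restrictor pairs — does the scope hold? (t1,g1):fails  (t1,g2):fails  (t2,g1):fails  (t2,g2):fails  (t2,g3):fails  (t3,g2):fails  (t3,g4):fails  (t4,g2):fails  (t4,g3):fails  (t4,g5):fails
Scope holds for no restrictor pair, so the sentence is true.

True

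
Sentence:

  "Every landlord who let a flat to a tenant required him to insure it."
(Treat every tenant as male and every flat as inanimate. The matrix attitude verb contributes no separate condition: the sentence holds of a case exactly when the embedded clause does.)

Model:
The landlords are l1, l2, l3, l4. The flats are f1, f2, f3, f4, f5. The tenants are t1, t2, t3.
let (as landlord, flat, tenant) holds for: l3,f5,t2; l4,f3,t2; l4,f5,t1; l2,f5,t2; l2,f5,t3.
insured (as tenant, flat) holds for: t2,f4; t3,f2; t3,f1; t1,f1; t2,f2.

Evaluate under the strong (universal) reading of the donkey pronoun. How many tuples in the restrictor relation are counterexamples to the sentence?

5

"him" takes "a tenant" as antecedent and "it" takes "a flat"; both are donkey pronouns co-varying with the restrictor.
Strong reading: for every (l,f,t) with let(l,f,t), insured(t,f).
Restrictor triples: (l2,f5,t2)→insured(t2,f5) ✗  (l2,f5,t3)→insured(t3,f5) ✗  (l3,f5,t2)→insured(t2,f5) ✗  (l4,f3,t2)→insured(t2,f3) ✗  (l4,f5,t1)→insured(t1,f5) ✗
Counterexamples (restrictor triples failing the scope): 5.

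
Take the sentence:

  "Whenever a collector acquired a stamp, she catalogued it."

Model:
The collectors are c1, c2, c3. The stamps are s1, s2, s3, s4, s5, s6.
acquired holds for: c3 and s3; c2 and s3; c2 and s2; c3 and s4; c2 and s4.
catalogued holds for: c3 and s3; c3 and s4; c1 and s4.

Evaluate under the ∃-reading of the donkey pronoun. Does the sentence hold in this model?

"it" takes "a stamp" as antecedent — a donkey pronoun bound across the clause boundary.
Weak reading: every collector c with some acquired-stamp has at least one acquired-stamp s such that catalogued(c,s).
Per collector: c2:✗  c3:✓
c2 has no witness among its acquired-stamps.

False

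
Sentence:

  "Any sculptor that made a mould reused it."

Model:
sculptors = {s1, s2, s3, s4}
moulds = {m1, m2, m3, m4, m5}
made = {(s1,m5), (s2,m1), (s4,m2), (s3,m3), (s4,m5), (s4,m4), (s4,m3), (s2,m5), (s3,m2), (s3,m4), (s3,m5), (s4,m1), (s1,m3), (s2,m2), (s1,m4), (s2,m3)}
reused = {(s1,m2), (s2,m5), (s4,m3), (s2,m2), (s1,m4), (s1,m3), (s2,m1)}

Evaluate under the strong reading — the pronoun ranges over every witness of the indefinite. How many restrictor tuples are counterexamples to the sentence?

"it" takes "a mould" as antecedent — a donkey pronoun bound across the clause boundary.
Strong reading: for every (s,m) with made(s,m), reused(s,m).
Restrictor pairs: (s1,m3) ✓  (s1,m4) ✓  (s1,m5) ✗  (s2,m1) ✓  (s2,m2) ✓  (s2,m3) ✗  (s2,m5) ✓  (s3,m2) ✗  (s3,m3) ✗  (s3,m4) ✗  (s3,m5) ✗  (s4,m1) ✗  (s4,m2) ✗  (s4,m3) ✓  (s4,m4) ✗  (s4,m5) ✗
Counterexamples (restrictor pairs failing the scope): 10.

10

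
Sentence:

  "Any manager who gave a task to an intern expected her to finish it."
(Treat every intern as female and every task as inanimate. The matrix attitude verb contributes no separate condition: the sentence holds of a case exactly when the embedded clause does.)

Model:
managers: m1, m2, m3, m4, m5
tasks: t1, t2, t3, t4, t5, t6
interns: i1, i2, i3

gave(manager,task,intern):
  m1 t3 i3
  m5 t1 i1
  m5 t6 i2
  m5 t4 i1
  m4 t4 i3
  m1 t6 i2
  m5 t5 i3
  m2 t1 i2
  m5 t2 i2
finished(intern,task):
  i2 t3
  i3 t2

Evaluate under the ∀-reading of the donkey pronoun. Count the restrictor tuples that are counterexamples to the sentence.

9

"her" takes "an intern" as antecedent and "it" takes "a task"; both are donkey pronouns co-varying with the restrictor.
Strong reading: for every (m,t,i) with gave(m,t,i), finished(i,t).
Restrictor triples: (m1,t3,i3)→finished(i3,t3) ✗  (m1,t6,i2)→finished(i2,t6) ✗  (m2,t1,i2)→finished(i2,t1) ✗  (m4,t4,i3)→finished(i3,t4) ✗  (m5,t1,i1)→finished(i1,t1) ✗  (m5,t2,i2)→finished(i2,t2) ✗  (m5,t4,i1)→finished(i1,t4) ✗  (m5,t5,i3)→finished(i3,t5) ✗  (m5,t6,i2)→finished(i2,t6) ✗
Counterexamples (restrictor triples failing the scope): 9.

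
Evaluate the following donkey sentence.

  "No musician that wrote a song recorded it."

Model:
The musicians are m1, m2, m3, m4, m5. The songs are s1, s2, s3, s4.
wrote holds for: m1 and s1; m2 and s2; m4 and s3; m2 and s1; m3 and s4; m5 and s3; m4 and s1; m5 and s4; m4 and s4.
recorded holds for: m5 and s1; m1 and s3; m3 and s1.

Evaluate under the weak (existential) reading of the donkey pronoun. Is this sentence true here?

"it" takes "a song" as antecedent — a donkey pronoun bound across the clause boundary.
Truth condition: for no (m,s) with wrote(m,s) does recorded(m,s) hold.
Restrictor pairs — does the scope hold? (m1,s1):fails  (m2,s1):fails  (m2,s2):fails  (m3,s4):fails  (m4,s1):fails  (m4,s3):fails  (m4,s4):fails  (m5,s3):fails  (m5,s4):fails
Scope holds for no restrictor pair, so the sentence is true.

True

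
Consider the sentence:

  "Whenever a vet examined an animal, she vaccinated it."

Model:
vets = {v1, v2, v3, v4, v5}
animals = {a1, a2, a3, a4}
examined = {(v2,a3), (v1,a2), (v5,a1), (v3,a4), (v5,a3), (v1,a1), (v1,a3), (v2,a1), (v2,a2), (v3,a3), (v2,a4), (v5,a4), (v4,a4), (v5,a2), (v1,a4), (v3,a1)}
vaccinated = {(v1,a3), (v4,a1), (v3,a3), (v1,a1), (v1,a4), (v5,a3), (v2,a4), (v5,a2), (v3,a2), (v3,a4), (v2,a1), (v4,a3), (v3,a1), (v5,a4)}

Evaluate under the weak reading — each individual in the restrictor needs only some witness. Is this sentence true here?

False

"it" takes "an animal" as antecedent — a donkey pronoun bound across the clause boundary.
Weak reading: every vet v with some examined-animal has at least one examined-animal a such that vaccinated(v,a).
Per vet: v1:✓  v2:✓  v3:✓  v4:✗  v5:✓
v4 has no witness among its examined-animals.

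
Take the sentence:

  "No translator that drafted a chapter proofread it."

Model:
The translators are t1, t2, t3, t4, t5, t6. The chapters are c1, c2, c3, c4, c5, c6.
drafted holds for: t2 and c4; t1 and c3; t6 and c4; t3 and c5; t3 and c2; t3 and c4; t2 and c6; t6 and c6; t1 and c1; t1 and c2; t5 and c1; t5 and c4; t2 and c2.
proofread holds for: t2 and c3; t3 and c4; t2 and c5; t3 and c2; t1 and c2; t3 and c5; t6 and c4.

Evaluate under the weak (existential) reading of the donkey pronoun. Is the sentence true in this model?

"it" takes "a chapter" as antecedent — a donkey pronoun bound across the clause boundary.
Truth condition: for no (t,c) with drafted(t,c) does proofread(t,c) hold.
Restrictor pairs — does the scope hold? (t1,c1):fails  (t1,c2):holds  (t1,c3):fails  (t2,c2):fails  (t2,c4):fails  (t2,c6):fails  (t3,c2):holds  (t3,c4):holds  (t3,c5):holds  (t5,c1):fails  (t5,c4):fails  (t6,c4):holds  (t6,c6):fails
Scope holds for 5 pair(s), so the sentence is false.

False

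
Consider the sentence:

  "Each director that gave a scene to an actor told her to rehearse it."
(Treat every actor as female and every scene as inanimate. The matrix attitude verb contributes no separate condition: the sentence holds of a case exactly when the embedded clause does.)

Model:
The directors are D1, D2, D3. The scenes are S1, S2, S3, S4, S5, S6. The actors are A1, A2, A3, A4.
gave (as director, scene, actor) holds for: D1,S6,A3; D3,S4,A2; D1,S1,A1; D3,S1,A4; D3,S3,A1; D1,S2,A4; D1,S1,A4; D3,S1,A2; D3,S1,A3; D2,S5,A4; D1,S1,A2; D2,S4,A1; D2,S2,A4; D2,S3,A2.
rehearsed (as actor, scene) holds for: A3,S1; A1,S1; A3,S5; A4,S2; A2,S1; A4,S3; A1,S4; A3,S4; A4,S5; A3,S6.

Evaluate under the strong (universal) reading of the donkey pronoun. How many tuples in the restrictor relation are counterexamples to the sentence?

5

"her" takes "an actor" as antecedent and "it" takes "a scene"; both are donkey pronouns co-varying with the restrictor.
Strong reading: for every (d,s,a) with gave(d,s,a), rehearsed(a,s).
Restrictor triples: (D1,S1,A1)→rehearsed(A1,S1) ✓  (D1,S1,A2)→rehearsed(A2,S1) ✓  (D1,S1,A4)→rehearsed(A4,S1) ✗  (D1,S2,A4)→rehearsed(A4,S2) ✓  (D1,S6,A3)→rehearsed(A3,S6) ✓  (D2,S2,A4)→rehearsed(A4,S2) ✓  (D2,S3,A2)→rehearsed(A2,S3) ✗  (D2,S4,A1)→rehearsed(A1,S4) ✓  (D2,S5,A4)→rehearsed(A4,S5) ✓  (D3,S1,A2)→rehearsed(A2,S1) ✓  (D3,S1,A3)→rehearsed(A3,S1) ✓  (D3,S1,A4)→rehearsed(A4,S1) ✗  (D3,S3,A1)→rehearsed(A1,S3) ✗  (D3,S4,A2)→rehearsed(A2,S4) ✗
Counterexamples (restrictor triples failing the scope): 5.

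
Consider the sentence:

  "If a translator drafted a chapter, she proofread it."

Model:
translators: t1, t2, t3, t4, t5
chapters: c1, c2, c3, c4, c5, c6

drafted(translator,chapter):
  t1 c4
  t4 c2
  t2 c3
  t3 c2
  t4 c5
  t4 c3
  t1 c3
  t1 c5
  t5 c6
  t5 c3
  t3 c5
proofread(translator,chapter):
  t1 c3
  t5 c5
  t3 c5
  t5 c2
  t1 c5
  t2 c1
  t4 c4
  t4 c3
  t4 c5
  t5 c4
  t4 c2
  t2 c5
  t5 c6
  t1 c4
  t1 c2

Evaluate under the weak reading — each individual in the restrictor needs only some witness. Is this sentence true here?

"it" takes "a chapter" as antecedent — a donkey pronoun bound across the clause boundary.
Weak reading: every translator t with some drafted-chapter has at least one drafted-chapter c such that proofread(t,c).
Per translator: t1:✓  t2:✗  t3:✓  t4:✓  t5:✓
t2 has no witness among its drafted-chapters.

False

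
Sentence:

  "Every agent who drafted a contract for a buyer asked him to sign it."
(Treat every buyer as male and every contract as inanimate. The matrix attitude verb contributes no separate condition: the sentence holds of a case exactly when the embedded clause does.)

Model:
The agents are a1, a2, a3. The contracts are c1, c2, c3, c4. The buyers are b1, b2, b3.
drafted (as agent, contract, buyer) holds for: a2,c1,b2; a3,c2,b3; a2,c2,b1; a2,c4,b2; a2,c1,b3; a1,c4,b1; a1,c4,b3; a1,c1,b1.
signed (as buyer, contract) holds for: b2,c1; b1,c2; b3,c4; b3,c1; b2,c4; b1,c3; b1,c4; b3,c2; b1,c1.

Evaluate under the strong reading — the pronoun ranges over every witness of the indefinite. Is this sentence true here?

"him" takes "a buyer" as antecedent and "it" takes "a contract"; both are donkey pronouns co-varying with the restrictor.
Strong reading: for every (a,c,b) with drafted(a,c,b), signed(b,c).
Restrictor triples: (a1,c1,b1)→signed(b1,c1) ✓  (a1,c4,b1)→signed(b1,c4) ✓  (a1,c4,b3)→signed(b3,c4) ✓  (a2,c1,b2)→signed(b2,c1) ✓  (a2,c1,b3)→signed(b3,c1) ✓  (a2,c2,b1)→signed(b1,c2) ✓  (a2,c4,b2)→signed(b2,c4) ✓  (a3,c2,b3)→signed(b3,c2) ✓
Every restrictor triple satisfies the scope.

True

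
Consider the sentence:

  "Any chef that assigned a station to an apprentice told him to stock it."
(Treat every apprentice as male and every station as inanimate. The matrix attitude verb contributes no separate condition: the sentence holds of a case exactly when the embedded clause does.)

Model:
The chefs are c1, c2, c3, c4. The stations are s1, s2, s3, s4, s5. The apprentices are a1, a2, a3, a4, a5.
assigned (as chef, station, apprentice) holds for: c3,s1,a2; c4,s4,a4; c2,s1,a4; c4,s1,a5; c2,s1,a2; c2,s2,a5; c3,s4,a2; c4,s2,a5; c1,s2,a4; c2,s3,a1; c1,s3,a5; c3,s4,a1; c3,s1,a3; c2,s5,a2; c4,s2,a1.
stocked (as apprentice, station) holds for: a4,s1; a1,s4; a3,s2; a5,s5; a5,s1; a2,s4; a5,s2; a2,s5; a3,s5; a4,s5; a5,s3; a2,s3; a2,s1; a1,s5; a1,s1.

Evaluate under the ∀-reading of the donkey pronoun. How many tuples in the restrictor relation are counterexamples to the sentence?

"him" takes "an apprentice" as antecedent and "it" takes "a station"; both are donkey pronouns co-varying with the restrictor.
Strong reading: for every (c,s,a) with assigned(c,s,a), stocked(a,s).
Restrictor triples: (c1,s2,a4)→stocked(a4,s2) ✗  (c1,s3,a5)→stocked(a5,s3) ✓  (c2,s1,a2)→stocked(a2,s1) ✓  (c2,s1,a4)→stocked(a4,s1) ✓  (c2,s2,a5)→stocked(a5,s2) ✓  (c2,s3,a1)→stocked(a1,s3) ✗  (c2,s5,a2)→stocked(a2,s5) ✓  (c3,s1,a2)→stocked(a2,s1) ✓  (c3,s1,a3)→stocked(a3,s1) ✗  (c3,s4,a1)→stocked(a1,s4) ✓  (c3,s4,a2)→stocked(a2,s4) ✓  (c4,s1,a5)→stocked(a5,s1) ✓  (c4,s2,a1)→stocked(a1,s2) ✗  (c4,s2,a5)→stocked(a5,s2) ✓  (c4,s4,a4)→stocked(a4,s4) ✗
Counterexamples (restrictor triples failing the scope): 5.

5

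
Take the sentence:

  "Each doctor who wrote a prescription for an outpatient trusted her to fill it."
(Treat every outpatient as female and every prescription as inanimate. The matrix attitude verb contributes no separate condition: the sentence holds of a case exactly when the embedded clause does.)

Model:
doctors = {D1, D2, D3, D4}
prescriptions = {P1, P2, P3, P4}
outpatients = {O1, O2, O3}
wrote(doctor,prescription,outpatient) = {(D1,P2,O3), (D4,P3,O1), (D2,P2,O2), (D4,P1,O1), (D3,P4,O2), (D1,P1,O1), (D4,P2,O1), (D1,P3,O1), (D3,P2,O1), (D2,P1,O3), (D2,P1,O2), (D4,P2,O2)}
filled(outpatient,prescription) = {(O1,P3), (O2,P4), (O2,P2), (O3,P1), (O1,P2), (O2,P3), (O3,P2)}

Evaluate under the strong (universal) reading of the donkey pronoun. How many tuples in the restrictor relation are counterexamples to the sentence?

"her" takes "an outpatient" as antecedent and "it" takes "a prescription"; both are donkey pronouns co-varying with the restrictor.
Strong reading: for every (d,p,o) with wrote(d,p,o), filled(o,p).
Restrictor triples: (D1,P1,O1)→filled(O1,P1) ✗  (D1,P2,O3)→filled(O3,P2) ✓  (D1,P3,O1)→filled(O1,P3) ✓  (D2,P1,O2)→filled(O2,P1) ✗  (D2,P1,O3)→filled(O3,P1) ✓  (D2,P2,O2)→filled(O2,P2) ✓  (D3,P2,O1)→filled(O1,P2) ✓  (D3,P4,O2)→filled(O2,P4) ✓  (D4,P1,O1)→filled(O1,P1) ✗  (D4,P2,O1)→filled(O1,P2) ✓  (D4,P2,O2)→filled(O2,P2) ✓  (D4,P3,O1)→filled(O1,P3) ✓
Counterexamples (restrictor triples failing the scope): 3.

3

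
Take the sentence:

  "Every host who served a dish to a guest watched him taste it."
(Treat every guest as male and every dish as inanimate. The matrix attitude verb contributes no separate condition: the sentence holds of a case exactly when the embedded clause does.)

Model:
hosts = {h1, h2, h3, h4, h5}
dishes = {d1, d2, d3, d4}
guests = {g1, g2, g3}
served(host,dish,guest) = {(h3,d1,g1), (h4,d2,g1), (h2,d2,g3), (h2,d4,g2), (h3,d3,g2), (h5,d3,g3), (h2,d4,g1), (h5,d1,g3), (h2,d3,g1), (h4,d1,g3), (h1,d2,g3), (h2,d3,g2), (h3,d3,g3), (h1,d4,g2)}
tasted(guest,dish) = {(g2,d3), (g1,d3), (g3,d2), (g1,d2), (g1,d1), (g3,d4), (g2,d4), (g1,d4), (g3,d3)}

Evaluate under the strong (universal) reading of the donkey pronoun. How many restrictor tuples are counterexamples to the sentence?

"him" takes "a guest" as antecedent and "it" takes "a dish"; both are donkey pronouns co-varying with the restrictor.
Strong reading: for every (h,d,g) with served(h,d,g), tasted(g,d).
Restrictor triples: (h1,d2,g3)→tasted(g3,d2) ✓  (h1,d4,g2)→tasted(g2,d4) ✓  (h2,d2,g3)→tasted(g3,d2) ✓  (h2,d3,g1)→tasted(g1,d3) ✓  (h2,d3,g2)→tasted(g2,d3) ✓  (h2,d4,g1)→tasted(g1,d4) ✓  (h2,d4,g2)→tasted(g2,d4) ✓  (h3,d1,g1)→tasted(g1,d1) ✓  (h3,d3,g2)→tasted(g2,d3) ✓  (h3,d3,g3)→tasted(g3,d3) ✓  (h4,d1,g3)→tasted(g3,d1) ✗  (h4,d2,g1)→tasted(g1,d2) ✓  (h5,d1,g3)→tasted(g3,d1) ✗  (h5,d3,g3)→tasted(g3,d3) ✓
Counterexamples (restrictor triples failing the scope): 2.

2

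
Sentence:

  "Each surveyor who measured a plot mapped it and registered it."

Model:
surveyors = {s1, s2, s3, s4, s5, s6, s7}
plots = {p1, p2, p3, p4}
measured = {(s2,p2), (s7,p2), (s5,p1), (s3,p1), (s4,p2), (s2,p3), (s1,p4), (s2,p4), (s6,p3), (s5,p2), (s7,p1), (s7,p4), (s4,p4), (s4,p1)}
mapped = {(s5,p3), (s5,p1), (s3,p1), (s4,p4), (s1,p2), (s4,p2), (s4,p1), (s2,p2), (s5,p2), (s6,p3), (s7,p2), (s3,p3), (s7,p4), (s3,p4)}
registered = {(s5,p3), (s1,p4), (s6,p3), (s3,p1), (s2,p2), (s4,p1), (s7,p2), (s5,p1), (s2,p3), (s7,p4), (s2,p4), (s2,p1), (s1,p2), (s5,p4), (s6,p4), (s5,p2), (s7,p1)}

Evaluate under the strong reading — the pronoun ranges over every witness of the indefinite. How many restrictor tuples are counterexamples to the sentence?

6

"it" takes "a plot" as antecedent — a donkey pronoun bound across the clause boundary.
Strong reading: for every (s,p) with measured(s,p), mapped(s,p) ∧ registered(s,p).
Restrictor pairs: (s1,p4) ✗  (s2,p2) ✓  (s2,p3) ✗  (s2,p4) ✗  (s3,p1) ✓  (s4,p1) ✓  (s4,p2) ✗  (s4,p4) ✗  (s5,p1) ✓  (s5,p2) ✓  (s6,p3) ✓  (s7,p1) ✗  (s7,p2) ✓  (s7,p4) ✓
Counterexamples (restrictor pairs failing the scope): 6.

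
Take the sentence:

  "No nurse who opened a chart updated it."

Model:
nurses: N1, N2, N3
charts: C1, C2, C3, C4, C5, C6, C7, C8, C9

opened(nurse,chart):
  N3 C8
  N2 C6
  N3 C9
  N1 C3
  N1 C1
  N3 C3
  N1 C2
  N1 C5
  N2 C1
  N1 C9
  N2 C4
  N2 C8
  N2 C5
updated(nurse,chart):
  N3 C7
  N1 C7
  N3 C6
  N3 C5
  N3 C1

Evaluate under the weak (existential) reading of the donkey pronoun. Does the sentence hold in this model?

True

"it" takes "a chart" as antecedent — a donkey pronoun bound across the clause boundary.
Truth condition: for no (n,c) with opened(n,c) does updated(n,c) hold.
Restrictor pairs — does the scope hold? (N1,C1):fails  (N1,C2):fails  (N1,C3):fails  (N1,C5):fails  (N1,C9):fails  (N2,C1):fails  (N2,C4):fails  (N2,C5):fails  (N2,C6):fails  (N2,C8):fails  (N3,C3):fails  (N3,C8):fails  (N3,C9):fails
Scope holds for no restrictor pair, so the sentence is true.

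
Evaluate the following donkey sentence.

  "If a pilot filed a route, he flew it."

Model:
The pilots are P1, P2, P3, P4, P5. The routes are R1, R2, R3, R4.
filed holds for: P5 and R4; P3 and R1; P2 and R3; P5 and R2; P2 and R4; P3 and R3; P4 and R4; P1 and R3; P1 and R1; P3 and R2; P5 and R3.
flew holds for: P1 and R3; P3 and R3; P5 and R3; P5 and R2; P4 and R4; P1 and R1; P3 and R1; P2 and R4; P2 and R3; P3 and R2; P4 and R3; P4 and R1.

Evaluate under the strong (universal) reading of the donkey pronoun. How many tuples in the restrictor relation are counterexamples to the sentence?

"it" takes "a route" as antecedent — a donkey pronoun bound across the clause boundary.
Strong reading: for every (p,r) with filed(p,r), flew(p,r).
Restrictor pairs: (P1,R1) ✓  (P1,R3) ✓  (P2,R3) ✓  (P2,R4) ✓  (P3,R1) ✓  (P3,R2) ✓  (P3,R3) ✓  (P4,R4) ✓  (P5,R2) ✓  (P5,R3) ✓  (P5,R4) ✗
Counterexamples (restrictor pairs failing the scope): 1.

1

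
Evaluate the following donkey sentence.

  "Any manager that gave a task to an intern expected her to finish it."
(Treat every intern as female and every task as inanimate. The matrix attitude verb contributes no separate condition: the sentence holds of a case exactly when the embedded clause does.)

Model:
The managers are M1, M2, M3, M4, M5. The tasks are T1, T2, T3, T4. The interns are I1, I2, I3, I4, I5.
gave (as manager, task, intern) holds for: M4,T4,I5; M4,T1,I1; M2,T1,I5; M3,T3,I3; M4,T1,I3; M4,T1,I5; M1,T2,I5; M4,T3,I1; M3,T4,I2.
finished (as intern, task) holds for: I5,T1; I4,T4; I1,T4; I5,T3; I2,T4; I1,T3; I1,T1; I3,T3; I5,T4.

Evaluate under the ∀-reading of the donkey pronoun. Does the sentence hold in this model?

"her" takes "an intern" as antecedent and "it" takes "a task"; both are donkey pronouns co-varying with the restrictor.
Strong reading: for every (m,t,i) with gave(m,t,i), finished(i,t).
Restrictor triples: (M1,T2,I5)→finished(I5,T2) ✗  (M2,T1,I5)→finished(I5,T1) ✓  (M3,T3,I3)→finished(I3,T3) ✓  (M3,T4,I2)→finished(I2,T4) ✓  (M4,T1,I1)→finished(I1,T1) ✓  (M4,T1,I3)→finished(I3,T1) ✗  (M4,T1,I5)→finished(I5,T1) ✓  (M4,T3,I1)→finished(I1,T3) ✓  (M4,T4,I5)→finished(I5,T4) ✓
Counterexample: (M1,T2,I5) — finished(I5,T2) does not hold.

False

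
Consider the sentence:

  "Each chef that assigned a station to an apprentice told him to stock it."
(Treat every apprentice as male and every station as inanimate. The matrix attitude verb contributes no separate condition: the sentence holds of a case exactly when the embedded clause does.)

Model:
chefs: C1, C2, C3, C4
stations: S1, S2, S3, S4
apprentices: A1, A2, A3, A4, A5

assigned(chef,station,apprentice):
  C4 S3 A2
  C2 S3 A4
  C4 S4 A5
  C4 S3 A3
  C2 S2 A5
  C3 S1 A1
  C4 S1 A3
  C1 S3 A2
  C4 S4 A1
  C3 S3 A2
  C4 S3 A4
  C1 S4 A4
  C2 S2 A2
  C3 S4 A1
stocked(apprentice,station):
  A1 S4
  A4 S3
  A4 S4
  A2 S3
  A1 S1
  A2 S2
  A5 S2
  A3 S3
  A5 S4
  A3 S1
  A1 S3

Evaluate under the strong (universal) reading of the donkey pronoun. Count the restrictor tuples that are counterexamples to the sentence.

0

"him" takes "an apprentice" as antecedent and "it" takes "a station"; both are donkey pronouns co-varying with the restrictor.
Strong reading: for every (c,s,a) with assigned(c,s,a), stocked(a,s).
Restrictor triples: (C1,S3,A2)→stocked(A2,S3) ✓  (C1,S4,A4)→stocked(A4,S4) ✓  (C2,S2,A2)→stocked(A2,S2) ✓  (C2,S2,A5)→stocked(A5,S2) ✓  (C2,S3,A4)→stocked(A4,S3) ✓  (C3,S1,A1)→stocked(A1,S1) ✓  (C3,S3,A2)→stocked(A2,S3) ✓  (C3,S4,A1)→stocked(A1,S4) ✓  (C4,S1,A3)→stocked(A3,S1) ✓  (C4,S3,A2)→stocked(A2,S3) ✓  (C4,S3,A3)→stocked(A3,S3) ✓  (C4,S3,A4)→stocked(A4,S3) ✓  (C4,S4,A1)→stocked(A1,S4) ✓  (C4,S4,A5)→stocked(A5,S4) ✓
Counterexamples (restrictor triples failing the scope): 0.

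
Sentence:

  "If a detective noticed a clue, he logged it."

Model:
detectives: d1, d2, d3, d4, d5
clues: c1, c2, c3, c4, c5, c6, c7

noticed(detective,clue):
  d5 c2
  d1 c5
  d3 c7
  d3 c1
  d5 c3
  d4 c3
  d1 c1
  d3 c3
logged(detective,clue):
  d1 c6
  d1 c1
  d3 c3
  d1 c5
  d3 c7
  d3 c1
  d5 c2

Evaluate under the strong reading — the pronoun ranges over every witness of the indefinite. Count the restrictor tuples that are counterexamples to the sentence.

2

"it" takes "a clue" as antecedent — a donkey pronoun bound across the clause boundary.
Strong reading: for every (d,c) with noticed(d,c), logged(d,c).
Restrictor pairs: (d1,c1) ✓  (d1,c5) ✓  (d3,c1) ✓  (d3,c3) ✓  (d3,c7) ✓  (d4,c3) ✗  (d5,c2) ✓  (d5,c3) ✗
Counterexamples (restrictor pairs failing the scope): 2.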